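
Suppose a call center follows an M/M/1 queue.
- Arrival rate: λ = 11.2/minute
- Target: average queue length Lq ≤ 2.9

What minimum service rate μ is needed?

For M/M/1: Lq = λ²/(μ(μ-λ))
Need Lq ≤ 2.9, i.e. μ(μ-λ) ≥ λ²/2.9
μ² - 11.2μ - 125.44/2.9 ≥ 0  →  μ² - 11.2μ - 43.25517 ≥ 0
Quadratic formula (positive root): μ = [λ + √(λ² + 4×43.25517)]/2
Discriminant: 125.44 + 4×43.25517 = 298.4607, √298.4607 = 17.2760
μ ≥ (11.2 + 17.2760)/2 = 14.2380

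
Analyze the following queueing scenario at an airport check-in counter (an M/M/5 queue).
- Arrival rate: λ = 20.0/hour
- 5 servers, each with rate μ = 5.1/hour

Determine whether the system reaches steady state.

Stability requires ρ = λ/(cμ) < 1
ρ = 20.0/(5 × 5.1) = 20.0/25.50 = 0.7843
Since 0.7843 < 1, the system is STABLE.
The servers are busy 78.43% of the time.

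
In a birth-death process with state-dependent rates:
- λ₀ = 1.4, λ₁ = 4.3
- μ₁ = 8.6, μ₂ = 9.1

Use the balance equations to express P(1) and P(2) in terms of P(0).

Balance equations:
State 0: λ₀P₀ = μ₁P₁ → P₁ = (λ₀/μ₁)P₀ = (1.4/8.6)P₀ = 0.1628P₀
State 1: P₂ = (λ₀λ₁)/(μ₁μ₂)P₀ = (1.4×4.3)/(8.6×9.1)P₀ = 0.07692P₀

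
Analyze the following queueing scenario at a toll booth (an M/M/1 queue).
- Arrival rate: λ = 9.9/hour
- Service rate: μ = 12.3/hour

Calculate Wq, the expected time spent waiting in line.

First, compute utilization: ρ = λ/μ = 9.9/12.3 = 0.8049
For M/M/1: Wq = λ/(μ(μ-λ))
Wq = 9.9/(12.3 × (12.3-9.9))
Wq = 9.9/(12.3 × 2.40)
Wq = 0.3354 hours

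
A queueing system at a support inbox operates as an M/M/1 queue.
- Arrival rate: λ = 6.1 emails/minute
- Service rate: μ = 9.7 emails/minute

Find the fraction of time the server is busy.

Server utilization: ρ = λ/μ
ρ = 6.1/9.7 = 0.6289
The server is busy 62.89% of the time.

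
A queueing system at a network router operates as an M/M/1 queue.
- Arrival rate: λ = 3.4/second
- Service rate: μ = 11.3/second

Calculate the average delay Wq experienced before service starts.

First, compute utilization: ρ = λ/μ = 3.4/11.3 = 0.3009
For M/M/1: Wq = λ/(μ(μ-λ))
Wq = 3.4/(11.3 × (11.3-3.4))
Wq = 3.4/(11.3 × 7.90)
Wq = 0.03809 seconds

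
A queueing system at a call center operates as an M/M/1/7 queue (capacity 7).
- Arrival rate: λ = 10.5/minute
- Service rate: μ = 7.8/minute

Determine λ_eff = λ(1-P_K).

ρ = λ/μ = 10.5/7.8 = 1.34615
P₀ = (1-ρ)/(1-ρ^(K+1)) = (1-1.34615)/(1-1.34615^8) = -0.3461/-9.7832 = 0.03538
P_K = P₀×ρ^K = 0.03538 × 1.34615^7 = 0.03538 × 8.0104 = 0.2834
λ_eff = λ(1-P_K) = 10.5 × (1 - 0.28343) = 10.5 × 0.71657 = 7.5240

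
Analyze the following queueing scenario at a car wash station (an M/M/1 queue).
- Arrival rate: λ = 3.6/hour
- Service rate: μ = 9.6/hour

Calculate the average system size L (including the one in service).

ρ = λ/μ = 3.6/9.6 = 0.3750
For M/M/1: L = λ/(μ-λ)
L = 3.6/(9.6-3.6) = 3.6/6.00
L = 0.6000 cars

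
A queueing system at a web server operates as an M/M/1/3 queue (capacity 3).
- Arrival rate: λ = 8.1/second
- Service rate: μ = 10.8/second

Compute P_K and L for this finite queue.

ρ = λ/μ = 8.1/10.8 = 0.7500
P₀ = (1-ρ)/(1-ρ^(K+1)) = (1-0.7500)/(1-0.7500^4) = 0.2500/0.6836 = 0.3657
P_K = P₀×ρ^K = 0.3657 × 0.7500^3 = 0.3657 × 0.4219 = 0.1543
Blocking probability P_3 = 0.1543 (15.43%)
L = ρ[1 - (K+1)ρ^K + Kρ^(K+1)] / [(1-ρ)(1-ρ^(K+1))]
L = 0.7500 × (1 - 4×0.421875 + 3×0.316406) / ((1 - 0.7500) × (1 - 0.316406)) = 1.1486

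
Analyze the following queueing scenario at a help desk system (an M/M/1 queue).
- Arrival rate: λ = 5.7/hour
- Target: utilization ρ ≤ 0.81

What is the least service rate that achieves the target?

ρ = λ/μ, so μ = λ/ρ
μ ≥ 5.7/0.81 = 7.0370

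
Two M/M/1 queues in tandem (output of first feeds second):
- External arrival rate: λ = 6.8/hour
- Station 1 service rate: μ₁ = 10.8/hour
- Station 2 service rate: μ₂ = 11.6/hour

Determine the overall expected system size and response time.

By Jackson's theorem, each station behaves as independent M/M/1.
Station 1: ρ₁ = 6.8/10.8 = 0.6296, L₁ = ρ₁/(1-ρ₁) = λ/(μ₁-λ) = 6.8/4.00 = 1.7000
Station 2: ρ₂ = 6.8/11.6 = 0.5862, L₂ = ρ₂/(1-ρ₂) = λ/(μ₂-λ) = 6.8/4.80 = 1.4167
Total: L = L₁ + L₂ = 1.7000 + 1.4167 = 3.1167
W = L/λ = 3.1167/6.8 = 0.4583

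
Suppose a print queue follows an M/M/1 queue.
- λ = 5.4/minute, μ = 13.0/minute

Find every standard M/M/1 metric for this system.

Step 1: ρ = λ/μ = 5.4/13.0 = 0.4154
Step 2: L = λ/(μ-λ) = 5.4/7.60 = 0.7105
Step 3: Lq = λ²/(μ(μ-λ)) = 29.16/(13.0×7.60) = 0.2951
Step 4: W = 1/(μ-λ) = 1/7.60 = 0.13158
Step 5: Wq = λ/(μ(μ-λ)) = 5.4/(13.0×7.60) = 0.05466
Step 6: P(0) = 1-ρ = 0.5846
Verify: L = λW = 5.4×0.13158 = 0.7105 ✔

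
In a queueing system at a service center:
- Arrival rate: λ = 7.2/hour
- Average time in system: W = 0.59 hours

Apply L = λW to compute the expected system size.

Little's Law: L = λW
L = 7.2 × 0.59 = 4.2480 customers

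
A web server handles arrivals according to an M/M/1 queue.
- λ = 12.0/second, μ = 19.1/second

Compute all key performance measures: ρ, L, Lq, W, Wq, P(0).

Step 1: ρ = λ/μ = 12.0/19.1 = 0.6283
Step 2: L = λ/(μ-λ) = 12.0/7.10 = 1.6901
Step 3: Lq = λ²/(μ(μ-λ)) = 144.00/(19.1×7.10) = 1.0619
Step 4: W = 1/(μ-λ) = 1/7.10 = 0.140845
Step 5: Wq = λ/(μ(μ-λ)) = 12.0/(19.1×7.10) = 0.08849
Step 6: P(0) = 1-ρ = 0.3717
Verify: L = λW = 12.0×0.140845 = 1.6901 ✔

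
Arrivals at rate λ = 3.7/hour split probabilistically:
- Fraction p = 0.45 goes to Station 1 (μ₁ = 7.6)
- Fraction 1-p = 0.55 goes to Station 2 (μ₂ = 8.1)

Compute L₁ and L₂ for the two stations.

Effective rates: λ₁ = 3.7×0.45 = 1.665, λ₂ = 3.7×0.55 = 2.035
Station 1: ρ₁ = 1.665/7.6 = 0.21908, L₁ = ρ₁/(1-ρ₁) = 0.21908/(1-0.21908) = 0.2805
Station 2: ρ₂ = 2.035/8.1 = 0.2512, L₂ = ρ₂/(1-ρ₂) = 0.2512/(1-0.2512) = 0.3355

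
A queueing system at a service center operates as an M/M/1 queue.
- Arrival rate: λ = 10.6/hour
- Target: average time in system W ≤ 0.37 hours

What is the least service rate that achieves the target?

For M/M/1: W = 1/(μ-λ)
Need W ≤ 0.37, so 1/(μ-λ) ≤ 0.37
μ - λ ≥ 1/0.37 = 2.7027
μ ≥ 10.6 + 2.7027 = 13.3027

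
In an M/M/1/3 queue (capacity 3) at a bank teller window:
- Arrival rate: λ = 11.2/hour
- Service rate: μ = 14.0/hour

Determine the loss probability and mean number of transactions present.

ρ = λ/μ = 11.2/14.0 = 0.8000
P₀ = (1-ρ)/(1-ρ^(K+1)) = (1-0.8000)/(1-0.8000^4) = 0.2000/0.5904 = 0.3388
P_K = P₀×ρ^K = 0.33875 × 0.8000^3 = 0.33875 × 0.51200 = 0.1734
Blocking probability P_3 = 0.1734 (17.34%)
L = ρ[1 - (K+1)ρ^K + Kρ^(K+1)] / [(1-ρ)(1-ρ^(K+1))]
L = 0.8000 × (1 - 4×0.5120 + 3×0.4096) / ((1 - 0.8000) × (1 - 0.4096)) = 1.2249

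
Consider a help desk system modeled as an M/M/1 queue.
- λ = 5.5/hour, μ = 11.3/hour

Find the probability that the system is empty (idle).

ρ = λ/μ = 5.5/11.3 = 0.4867
P(0) = 1 - ρ = 1 - 0.4867 = 0.5133
The server is idle 51.33% of the time.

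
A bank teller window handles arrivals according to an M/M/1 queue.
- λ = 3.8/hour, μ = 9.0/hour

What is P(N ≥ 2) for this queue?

ρ = λ/μ = 3.8/9.0 = 0.4222
P(N ≥ n) = ρⁿ
P(N ≥ 2) = 0.4222^2
P(N ≥ 2) = 0.1783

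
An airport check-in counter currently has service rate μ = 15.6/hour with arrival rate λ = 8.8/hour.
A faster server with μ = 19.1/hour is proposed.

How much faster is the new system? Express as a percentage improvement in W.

System 1: ρ₁ = 8.8/15.6 = 0.5641, W₁ = 1/(15.6-8.8) = 0.14706
System 2: ρ₂ = 8.8/19.1 = 0.4607, W₂ = 1/(19.1-8.8) = 0.097087
Improvement: (W₁-W₂)/W₁ = (0.14706-0.097087)/0.14706 = 33.98%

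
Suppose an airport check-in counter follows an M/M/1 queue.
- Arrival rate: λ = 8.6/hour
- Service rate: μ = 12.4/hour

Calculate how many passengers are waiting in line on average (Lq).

ρ = λ/μ = 8.6/12.4 = 0.6935
For M/M/1: Lq = λ²/(μ(μ-λ))
Lq = 73.96/(12.4 × 3.80)
Lq = 1.5696 passengers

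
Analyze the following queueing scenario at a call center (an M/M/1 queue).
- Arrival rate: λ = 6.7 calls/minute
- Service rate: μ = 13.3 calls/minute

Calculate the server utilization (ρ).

Server utilization: ρ = λ/μ
ρ = 6.7/13.3 = 0.5038
The server is busy 50.38% of the time.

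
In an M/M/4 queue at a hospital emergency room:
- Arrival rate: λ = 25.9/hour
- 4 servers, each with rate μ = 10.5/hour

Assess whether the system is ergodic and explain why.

Stability requires ρ = λ/(cμ) < 1
ρ = 25.9/(4 × 10.5) = 25.9/42.00 = 0.6167
Since 0.6167 < 1, the system is STABLE.
The servers are busy 61.67% of the time.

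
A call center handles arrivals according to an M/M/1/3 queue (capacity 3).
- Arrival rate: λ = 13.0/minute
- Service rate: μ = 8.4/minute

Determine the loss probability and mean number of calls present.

ρ = λ/μ = 13.0/8.4 = 1.54762
P₀ = (1-ρ)/(1-ρ^(K+1)) = (1-1.54762)/(1-1.54762^4) = -0.5476/-4.7366 = 0.1156
P_K = P₀×ρ^K = 0.115614 × 1.54762^3 = 0.115614 × 3.70675 = 0.4286
Blocking probability P_3 = 0.4286 (42.86%)
L = ρ[1 - (K+1)ρ^K + Kρ^(K+1)] / [(1-ρ)(1-ρ^(K+1))]
L = 1.54762 × (1 - 4×3.70675 + 3×5.73664) / ((1 - 1.54762) × (1 - 5.73664)) = 2.0184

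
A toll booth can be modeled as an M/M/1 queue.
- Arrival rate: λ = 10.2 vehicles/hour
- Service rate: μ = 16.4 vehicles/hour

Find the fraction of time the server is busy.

Server utilization: ρ = λ/μ
ρ = 10.2/16.4 = 0.6220
The server is busy 62.20% of the time.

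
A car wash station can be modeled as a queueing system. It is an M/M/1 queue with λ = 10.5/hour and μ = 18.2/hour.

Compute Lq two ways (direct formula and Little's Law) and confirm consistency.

Method 1 (direct): Lq = λ²/(μ(μ-λ)) = 110.25/(18.2 × 7.70) = 0.7867

Method 2 (Little's Law):
W = 1/(μ-λ) = 1/7.70 = 0.12987
Wq = W - 1/μ = 0.12987 - 0.054945 = 0.074925
Lq = λWq = 10.5 × 0.074925 = 0.7867 ✔ (matches Method 1)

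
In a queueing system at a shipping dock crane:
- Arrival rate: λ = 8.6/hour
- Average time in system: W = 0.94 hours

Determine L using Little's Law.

Little's Law: L = λW
L = 8.6 × 0.94 = 8.0840 containers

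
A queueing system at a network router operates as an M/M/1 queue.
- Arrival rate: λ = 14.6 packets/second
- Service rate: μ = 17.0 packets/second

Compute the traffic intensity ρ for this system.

Server utilization: ρ = λ/μ
ρ = 14.6/17.0 = 0.8588
The server is busy 85.88% of the time.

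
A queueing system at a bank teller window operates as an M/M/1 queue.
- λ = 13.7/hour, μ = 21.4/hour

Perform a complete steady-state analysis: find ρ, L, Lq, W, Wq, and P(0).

Step 1: ρ = λ/μ = 13.7/21.4 = 0.6402
Step 2: L = λ/(μ-λ) = 13.7/7.70 = 1.7792
Step 3: Lq = λ²/(μ(μ-λ)) = 187.69/(21.4×7.70) = 1.1390
Step 4: W = 1/(μ-λ) = 1/7.70 = 0.12987
Step 5: Wq = λ/(μ(μ-λ)) = 13.7/(21.4×7.70) = 0.08314
Step 6: P(0) = 1-ρ = 0.3598
Verify: L = λW = 13.7×0.12987 = 1.7792 ✔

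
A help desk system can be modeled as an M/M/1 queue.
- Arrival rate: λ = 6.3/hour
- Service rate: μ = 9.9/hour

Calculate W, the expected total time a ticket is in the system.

First, compute utilization: ρ = λ/μ = 6.3/9.9 = 0.6364
For M/M/1: W = 1/(μ-λ)
W = 1/(9.9-6.3) = 1/3.60
W = 0.2778 hours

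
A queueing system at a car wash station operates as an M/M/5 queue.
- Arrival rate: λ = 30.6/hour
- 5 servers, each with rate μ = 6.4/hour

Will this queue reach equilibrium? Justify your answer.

Stability requires ρ = λ/(cμ) < 1
ρ = 30.6/(5 × 6.4) = 30.6/32.00 = 0.9563
Since 0.9563 < 1, the system is STABLE.
The servers are busy 95.62% of the time.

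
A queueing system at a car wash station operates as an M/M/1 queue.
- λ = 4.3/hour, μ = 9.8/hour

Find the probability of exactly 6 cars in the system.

ρ = λ/μ = 4.3/9.8 = 0.43878
P(n) = (1-ρ)ρⁿ
P(6) = (1-0.43878) × 0.43878^6
P(6) = 0.5612 × 0.007136
P(6) = 0.004005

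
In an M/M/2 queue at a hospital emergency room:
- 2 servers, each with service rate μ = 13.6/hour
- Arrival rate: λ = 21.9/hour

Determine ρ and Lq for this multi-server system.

Traffic intensity: ρ = λ/(cμ) = 21.9/(2×13.6) = 0.8051
Since ρ = 0.8051 < 1, system is stable.
Offered load a = λ/μ = cρ = 21.9/13.6 = 1.6103
P₀ = [ Σₙ₌₀^1 aⁿ/n! + a^2/(2!(1-ρ)) ]⁻¹
Σ = a^0/0! + a^1/1! = 1.0000 + 1.6103 = 2.6103
a^2/(2!(1-ρ)) = 2.59305/(2 × 0.194853) = 6.6539
P₀ = 1/(2.6103 + 6.6539) = 0.1079
Lq = P₀·a^2·ρ / (2!(1-ρ)²) = 0.107943 × 2.59305 × 0.805147 / (2 × 0.0379677) = 2.9678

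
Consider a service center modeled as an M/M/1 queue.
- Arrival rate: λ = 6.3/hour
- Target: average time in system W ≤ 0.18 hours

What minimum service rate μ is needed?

For M/M/1: W = 1/(μ-λ)
Need W ≤ 0.18, so 1/(μ-λ) ≤ 0.18
μ - λ ≥ 1/0.18 = 5.5556
μ ≥ 6.3 + 5.5556 = 11.8556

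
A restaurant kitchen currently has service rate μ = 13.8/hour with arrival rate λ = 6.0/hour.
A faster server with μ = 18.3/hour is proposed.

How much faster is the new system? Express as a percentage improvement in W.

System 1: ρ₁ = 6.0/13.8 = 0.4348, W₁ = 1/(13.8-6.0) = 0.12821
System 2: ρ₂ = 6.0/18.3 = 0.3279, W₂ = 1/(18.3-6.0) = 0.081301
Improvement: (W₁-W₂)/W₁ = (0.12821-0.081301)/0.12821 = 36.59%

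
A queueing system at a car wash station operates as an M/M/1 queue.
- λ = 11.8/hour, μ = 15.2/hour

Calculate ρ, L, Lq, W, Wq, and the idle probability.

Step 1: ρ = λ/μ = 11.8/15.2 = 0.7763
Step 2: L = λ/(μ-λ) = 11.8/3.40 = 3.4706
Step 3: Lq = λ²/(μ(μ-λ)) = 139.24/(15.2×3.40) = 2.6943
Step 4: W = 1/(μ-λ) = 1/3.40 = 0.29412
Step 5: Wq = λ/(μ(μ-λ)) = 11.8/(15.2×3.40) = 0.2283
Step 6: P(0) = 1-ρ = 0.2237
Verify: L = λW = 11.8×0.29412 = 3.4706 ✔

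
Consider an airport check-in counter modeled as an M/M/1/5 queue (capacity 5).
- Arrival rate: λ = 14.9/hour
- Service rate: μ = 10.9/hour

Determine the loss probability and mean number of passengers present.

ρ = λ/μ = 14.9/10.9 = 1.36697
P₀ = (1-ρ)/(1-ρ^(K+1)) = (1-1.36697)/(1-1.36697^6) = -0.36697/-5.5246 = 0.06642
P_K = P₀×ρ^K = 0.06642 × 1.36697^5 = 0.06642 × 4.7730 = 0.3170
Blocking probability P_5 = 0.3170 (31.70%)
L = ρ[1 - (K+1)ρ^K + Kρ^(K+1)] / [(1-ρ)(1-ρ^(K+1))]
L = 1.36697 × (1 - 6×4.77304 + 5×6.52460) / ((1 - 1.36697) × (1 - 6.52460)) = 3.3610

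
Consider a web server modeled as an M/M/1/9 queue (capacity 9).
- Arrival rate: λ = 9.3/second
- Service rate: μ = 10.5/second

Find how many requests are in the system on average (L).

ρ = λ/μ = 9.3/10.5 = 0.8857143
P₀ = (1-ρ)/(1-ρ^(K+1)) = (1-0.8857143)/(1-0.8857143^10) = 0.1143/0.7029 = 0.1626
P_K = P₀×ρ^K = 0.1626 × 0.8857143^9 = 0.1626 × 0.3355 = 0.05455
L = ρ[1 - (K+1)ρ^K + Kρ^(K+1)] / [(1-ρ)(1-ρ^(K+1))]
L = 0.8857143 × (1 - 10×0.3354617 + 9×0.2971232) / ((1 - 0.8857143) × (1 - 0.2971232)) = 3.5228 requests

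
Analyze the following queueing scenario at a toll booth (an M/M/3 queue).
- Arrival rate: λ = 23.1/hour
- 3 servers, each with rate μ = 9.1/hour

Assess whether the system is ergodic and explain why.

Stability requires ρ = λ/(cμ) < 1
ρ = 23.1/(3 × 9.1) = 23.1/27.30 = 0.8462
Since 0.8462 < 1, the system is STABLE.
The servers are busy 84.62% of the time.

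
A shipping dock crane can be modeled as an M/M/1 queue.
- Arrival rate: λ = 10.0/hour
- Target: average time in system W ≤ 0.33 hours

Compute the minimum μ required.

For M/M/1: W = 1/(μ-λ)
Need W ≤ 0.33, so 1/(μ-λ) ≤ 0.33
μ - λ ≥ 1/0.33 = 3.0303
μ ≥ 10.0 + 3.0303 = 13.0303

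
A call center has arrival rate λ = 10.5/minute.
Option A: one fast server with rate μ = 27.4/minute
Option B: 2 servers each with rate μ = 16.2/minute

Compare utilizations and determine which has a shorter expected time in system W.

Option A: single server μ = 27.4 (M/M/1)
  ρ_A = 10.5/27.4 = 0.3832
  W_A = 1/(μ-λ) = 1/(27.4-10.5) = 1/16.90 = 0.05917

Option B: 2 servers μ = 16.2 (M/M/2)
  ρ_B = λ/(cμ) = 10.5/(2×16.2) = 0.3241
  Offered load a = λ/μ = cρ = 10.5/16.2 = 0.6481
  P₀ = [ Σₙ₌₀^1 aⁿ/n! + a^2/(2!(1-ρ)) ]⁻¹
  Σ = a^0/0! + a^1/1! = 1.0000 + 0.6481 = 1.6481
  a^2/(2!(1-ρ)) = 0.4201/(2 × 0.6759) = 0.3108
  P₀ = 1/(1.6481 + 0.3108) = 0.5105
  Lq = P₀·a^2·ρ / (2!(1-ρ)²) = 0.5105 × 0.4201 × 0.3241 / (2 × 0.4569) = 0.07606
  Wq_B = Lq/λ = 0.07606/10.5 = 0.007244
  W_B = Wq_B + 1/μ = 0.007244 + 0.06173 = 0.06897

Since W_A = 0.05917 < W_B = 0.06897, Option A (single fast server) has the shorter time in system.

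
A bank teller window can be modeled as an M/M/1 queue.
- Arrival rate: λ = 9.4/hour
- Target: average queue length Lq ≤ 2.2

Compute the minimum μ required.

For M/M/1: Lq = λ²/(μ(μ-λ))
Need Lq ≤ 2.2, i.e. μ(μ-λ) ≥ λ²/2.2
μ² - 9.4μ - 88.36/2.2 ≥ 0  →  μ² - 9.4μ - 40.163636 ≥ 0
Quadratic formula (positive root): μ = [λ + √(λ² + 4×40.163636)]/2
Discriminant: 88.36 + 4×40.163636 = 249.0145, √249.0145 = 15.7802
μ ≥ (9.4 + 15.7802)/2 = 12.5901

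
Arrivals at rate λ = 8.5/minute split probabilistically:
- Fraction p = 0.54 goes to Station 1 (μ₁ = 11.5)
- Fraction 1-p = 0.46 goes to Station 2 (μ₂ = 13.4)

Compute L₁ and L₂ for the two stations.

Effective rates: λ₁ = 8.5×0.54 = 4.59, λ₂ = 8.5×0.46 = 3.91
Station 1: ρ₁ = 4.59/11.5 = 0.39913, L₁ = ρ₁/(1-ρ₁) = 0.39913/(1-0.39913) = 0.6643
Station 2: ρ₂ = 3.91/13.4 = 0.2918, L₂ = ρ₂/(1-ρ₂) = 0.2918/(1-0.2918) = 0.4120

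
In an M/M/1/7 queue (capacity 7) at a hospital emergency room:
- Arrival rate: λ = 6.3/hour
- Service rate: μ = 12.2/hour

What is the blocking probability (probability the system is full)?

ρ = λ/μ = 6.3/12.2 = 0.51639
P₀ = (1-ρ)/(1-ρ^(K+1)) = (1-0.51639)/(1-0.51639^8) = 0.4836/0.9949 = 0.4861
P_K = P₀×ρ^K = 0.4861 × 0.51639^7 = 0.4861 × 0.009791 = 0.004759
Blocking probability = 0.48%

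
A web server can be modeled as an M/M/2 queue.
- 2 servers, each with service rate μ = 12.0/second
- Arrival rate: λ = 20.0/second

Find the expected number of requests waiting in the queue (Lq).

Traffic intensity: ρ = λ/(cμ) = 20.0/(2×12.0) = 0.8333
Since ρ = 0.8333 < 1, system is stable.
Offered load a = λ/μ = cρ = 20.0/12.0 = 1.6667
P₀ = [ Σₙ₌₀^1 aⁿ/n! + a^2/(2!(1-ρ)) ]⁻¹
Σ = a^0/0! + a^1/1! = 1.0000 + 1.6667 = 2.6667
a^2/(2!(1-ρ)) = 2.77778/(2 × 0.166667) = 8.3333
P₀ = 1/(2.6667 + 8.3333) = 0.09091
Lq = P₀·a^2·ρ / (2!(1-ρ)²) = 0.090909 × 2.7778 × 0.83333 / (2 × 0.027778) = 3.7879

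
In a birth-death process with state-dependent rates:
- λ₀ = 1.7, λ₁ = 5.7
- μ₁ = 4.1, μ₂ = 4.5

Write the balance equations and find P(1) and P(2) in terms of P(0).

Balance equations:
State 0: λ₀P₀ = μ₁P₁ → P₁ = (λ₀/μ₁)P₀ = (1.7/4.1)P₀ = 0.4146P₀
State 1: P₂ = (λ₀λ₁)/(μ₁μ₂)P₀ = (1.7×5.7)/(4.1×4.5)P₀ = 0.5252P₀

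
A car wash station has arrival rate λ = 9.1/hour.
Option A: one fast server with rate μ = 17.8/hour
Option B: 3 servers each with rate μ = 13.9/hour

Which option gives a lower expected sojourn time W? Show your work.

Option A: single server μ = 17.8 (M/M/1)
  ρ_A = 9.1/17.8 = 0.5112
  W_A = 1/(μ-λ) = 1/(17.8-9.1) = 1/8.70 = 0.1149

Option B: 3 servers μ = 13.9 (M/M/3)
  ρ_B = λ/(cμ) = 9.1/(3×13.9) = 0.2182
  Offered load a = λ/μ = cρ = 9.1/13.9 = 0.6547
  P₀ = [ Σₙ₌₀^2 aⁿ/n! + a^3/(3!(1-ρ)) ]⁻¹
  Σ = a^0/0! + a^1/1! + a^2/2! = 1.0000 + 0.6547 + 0.2143 = 1.8690
  a^3/(3!(1-ρ)) = 0.2806/(6 × 0.7818) = 0.05982
  P₀ = 1/(1.8690 + 0.05982) = 0.5185
  Lq = P₀·a^3·ρ / (3!(1-ρ)²) = 0.5185 × 0.2806 × 0.2182 / (6 × 0.6112) = 0.008657
  Wq_B = Lq/λ = 0.0086573/9.1 = 0.0009514
  W_B = Wq_B + 1/μ = 0.0009514 + 0.07194 = 0.07289

Since W_B = 0.07289 < W_A = 0.1149, Option B (multiple servers) has the shorter time in system.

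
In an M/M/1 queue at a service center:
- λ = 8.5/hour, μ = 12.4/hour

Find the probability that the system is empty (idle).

ρ = λ/μ = 8.5/12.4 = 0.6855
P(0) = 1 - ρ = 1 - 0.6855 = 0.3145
The server is idle 31.45% of the time.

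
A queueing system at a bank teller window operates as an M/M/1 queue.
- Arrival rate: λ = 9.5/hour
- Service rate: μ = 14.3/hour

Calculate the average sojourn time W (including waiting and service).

First, compute utilization: ρ = λ/μ = 9.5/14.3 = 0.6643
For M/M/1: W = 1/(μ-λ)
W = 1/(14.3-9.5) = 1/4.80
W = 0.2083 hours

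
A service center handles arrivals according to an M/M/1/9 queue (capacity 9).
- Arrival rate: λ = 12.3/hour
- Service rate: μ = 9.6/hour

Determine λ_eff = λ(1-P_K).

ρ = λ/μ = 12.3/9.6 = 1.28125
P₀ = (1-ρ)/(1-ρ^(K+1)) = (1-1.28125)/(1-1.28125^10) = -0.2812/-10.9217 = 0.02575
P_K = P₀×ρ^K = 0.02575 × 1.28125^9 = 0.02575 × 9.3048 = 0.2396
λ_eff = λ(1-P_K) = 12.3 × (1 - 0.23961) = 12.3 × 0.76039 = 9.3528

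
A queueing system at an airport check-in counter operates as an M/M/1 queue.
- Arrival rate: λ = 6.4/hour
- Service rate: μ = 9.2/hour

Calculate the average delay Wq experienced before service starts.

First, compute utilization: ρ = λ/μ = 6.4/9.2 = 0.6957
For M/M/1: Wq = λ/(μ(μ-λ))
Wq = 6.4/(9.2 × (9.2-6.4))
Wq = 6.4/(9.2 × 2.80)
Wq = 0.2484 hours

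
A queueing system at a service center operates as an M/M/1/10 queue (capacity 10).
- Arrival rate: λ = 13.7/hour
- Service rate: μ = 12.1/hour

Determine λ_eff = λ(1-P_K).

ρ = λ/μ = 13.7/12.1 = 1.13223
P₀ = (1-ρ)/(1-ρ^(K+1)) = (1-1.13223)/(1-1.13223^11) = -0.13223/-2.9200 = 0.04528
P_K = P₀×ρ^K = 0.04528 × 1.13223^10 = 0.04528 × 3.4622 = 0.1568
λ_eff = λ(1-P_K) = 13.7 × (1 - 0.15678) = 13.7 × 0.84322 = 11.5521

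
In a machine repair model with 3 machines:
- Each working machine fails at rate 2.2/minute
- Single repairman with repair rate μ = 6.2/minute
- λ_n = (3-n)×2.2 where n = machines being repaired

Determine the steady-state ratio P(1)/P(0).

P(1)/P(0) = ∏_{i=0}^{1-1} λ_i/μ_{i+1}
= (3-0)×2.2/6.2
= 1.0645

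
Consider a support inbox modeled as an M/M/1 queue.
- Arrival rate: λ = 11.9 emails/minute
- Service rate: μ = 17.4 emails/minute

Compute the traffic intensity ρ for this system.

Server utilization: ρ = λ/μ
ρ = 11.9/17.4 = 0.6839
The server is busy 68.39% of the time.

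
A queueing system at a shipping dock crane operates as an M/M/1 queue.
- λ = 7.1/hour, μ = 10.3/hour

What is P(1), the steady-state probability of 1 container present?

ρ = λ/μ = 7.1/10.3 = 0.6893
P(n) = (1-ρ)ρⁿ
P(1) = (1-0.6893) × 0.6893^1
P(1) = 0.3107 × 0.6893
P(1) = 0.2142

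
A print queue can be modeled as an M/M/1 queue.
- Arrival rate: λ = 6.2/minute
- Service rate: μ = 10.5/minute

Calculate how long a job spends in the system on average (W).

First, compute utilization: ρ = λ/μ = 6.2/10.5 = 0.5905
For M/M/1: W = 1/(μ-λ)
W = 1/(10.5-6.2) = 1/4.30
W = 0.2326 minutes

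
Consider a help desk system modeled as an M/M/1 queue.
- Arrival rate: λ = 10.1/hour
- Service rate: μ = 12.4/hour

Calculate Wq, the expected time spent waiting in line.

First, compute utilization: ρ = λ/μ = 10.1/12.4 = 0.8145
For M/M/1: Wq = λ/(μ(μ-λ))
Wq = 10.1/(12.4 × (12.4-10.1))
Wq = 10.1/(12.4 × 2.30)
Wq = 0.3541 hours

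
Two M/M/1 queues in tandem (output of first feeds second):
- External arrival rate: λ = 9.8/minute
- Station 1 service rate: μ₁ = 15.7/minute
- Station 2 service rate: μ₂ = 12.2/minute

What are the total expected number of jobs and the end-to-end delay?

By Jackson's theorem, each station behaves as independent M/M/1.
Station 1: ρ₁ = 9.8/15.7 = 0.6242, L₁ = ρ₁/(1-ρ₁) = λ/(μ₁-λ) = 9.8/5.90 = 1.6610169
Station 2: ρ₂ = 9.8/12.2 = 0.8033, L₂ = ρ₂/(1-ρ₂) = λ/(μ₂-λ) = 9.8/2.40 = 4.0833333
Total: L = L₁ + L₂ = 1.6610169 + 4.0833333 = 5.7444
W = L/λ = 5.7444/9.8 = 0.5862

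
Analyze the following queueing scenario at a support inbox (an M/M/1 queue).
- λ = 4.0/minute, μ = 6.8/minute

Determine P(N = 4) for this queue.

ρ = λ/μ = 4.0/6.8 = 0.58824
P(n) = (1-ρ)ρⁿ
P(4) = (1-0.58824) × 0.58824^4
P(4) = 0.41176 × 0.11973
P(4) = 0.04930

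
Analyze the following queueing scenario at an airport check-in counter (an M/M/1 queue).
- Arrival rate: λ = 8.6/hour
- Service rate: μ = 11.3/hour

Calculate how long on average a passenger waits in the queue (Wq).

First, compute utilization: ρ = λ/μ = 8.6/11.3 = 0.7611
For M/M/1: Wq = λ/(μ(μ-λ))
Wq = 8.6/(11.3 × (11.3-8.6))
Wq = 8.6/(11.3 × 2.70)
Wq = 0.2819 hours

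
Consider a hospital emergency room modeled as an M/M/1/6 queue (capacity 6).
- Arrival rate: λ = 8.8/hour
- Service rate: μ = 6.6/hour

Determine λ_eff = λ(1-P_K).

ρ = λ/μ = 8.8/6.6 = 1.33333
P₀ = (1-ρ)/(1-ρ^(K+1)) = (1-1.33333)/(1-1.33333^7) = -0.33333/-6.4914 = 0.05135
P_K = P₀×ρ^K = 0.05135 × 1.33333^6 = 0.05135 × 5.6186 = 0.2885
λ_eff = λ(1-P_K) = 8.8 × (1 - 0.28851) = 8.8 × 0.71149 = 6.2611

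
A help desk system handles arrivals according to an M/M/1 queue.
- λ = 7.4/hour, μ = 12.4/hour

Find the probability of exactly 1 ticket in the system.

ρ = λ/μ = 7.4/12.4 = 0.5968
P(n) = (1-ρ)ρⁿ
P(1) = (1-0.5968) × 0.5968^1
P(1) = 0.4032 × 0.5968
P(1) = 0.2406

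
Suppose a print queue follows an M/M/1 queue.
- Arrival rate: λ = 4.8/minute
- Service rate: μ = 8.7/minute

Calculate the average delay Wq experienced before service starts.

First, compute utilization: ρ = λ/μ = 4.8/8.7 = 0.5517
For M/M/1: Wq = λ/(μ(μ-λ))
Wq = 4.8/(8.7 × (8.7-4.8))
Wq = 4.8/(8.7 × 3.90)
Wq = 0.1415 minutes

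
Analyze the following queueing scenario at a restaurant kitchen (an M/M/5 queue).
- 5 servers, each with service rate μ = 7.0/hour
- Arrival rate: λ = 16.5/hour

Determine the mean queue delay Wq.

Traffic intensity: ρ = λ/(cμ) = 16.5/(5×7.0) = 0.4714
Since ρ = 0.4714 < 1, system is stable.
Offered load a = λ/μ = cρ = 16.5/7.0 = 2.3571
P₀ = [ Σₙ₌₀^4 aⁿ/n! + a^5/(5!(1-ρ)) ]⁻¹
Σ = a^0/0! + a^1/1! + a^2/2! + a^3/3! + a^4/4! = 1.00000 + 2.35714 + 2.77806 + 2.18276 + 1.28627 = 9.6042
a^5/(5!(1-ρ)) = 72.7662/(120 × 0.5286) = 1.1472
P₀ = 1/(9.6042 + 1.1472) = 0.09301
Lq = P₀·a^5·ρ / (5!(1-ρ)²) = 0.093011 × 72.7662 × 0.47143 / (120 × 0.27939) = 0.09517
Wq = Lq/λ = 0.09517/16.5 = 0.005768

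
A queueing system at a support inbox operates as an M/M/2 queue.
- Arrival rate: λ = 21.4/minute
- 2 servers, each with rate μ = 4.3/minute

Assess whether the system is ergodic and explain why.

Stability requires ρ = λ/(cμ) < 1
ρ = 21.4/(2 × 4.3) = 21.4/8.60 = 2.4884
Since 2.4884 ≥ 1, the system is UNSTABLE.
Need c > λ/μ = 21.4/4.3 = 4.98.
Minimum servers needed: c = 5.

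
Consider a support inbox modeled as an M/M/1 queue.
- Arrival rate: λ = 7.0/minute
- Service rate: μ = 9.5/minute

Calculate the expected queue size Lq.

ρ = λ/μ = 7.0/9.5 = 0.7368
For M/M/1: Lq = λ²/(μ(μ-λ))
Lq = 49.00/(9.5 × 2.50)
Lq = 2.0632 emails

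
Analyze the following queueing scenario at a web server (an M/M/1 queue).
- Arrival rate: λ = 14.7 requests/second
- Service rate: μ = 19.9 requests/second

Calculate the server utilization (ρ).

Server utilization: ρ = λ/μ
ρ = 14.7/19.9 = 0.7387
The server is busy 73.87% of the time.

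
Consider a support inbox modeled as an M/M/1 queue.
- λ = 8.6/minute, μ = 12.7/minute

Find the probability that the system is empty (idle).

ρ = λ/μ = 8.6/12.7 = 0.6772
P(0) = 1 - ρ = 1 - 0.6772 = 0.3228
The server is idle 32.28% of the time.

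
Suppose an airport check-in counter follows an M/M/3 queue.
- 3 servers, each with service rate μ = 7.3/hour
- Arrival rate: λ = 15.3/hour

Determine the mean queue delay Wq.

Traffic intensity: ρ = λ/(cμ) = 15.3/(3×7.3) = 0.6986
Since ρ = 0.6986 < 1, system is stable.
Offered load a = λ/μ = cρ = 15.3/7.3 = 2.0959
P₀ = [ Σₙ₌₀^2 aⁿ/n! + a^3/(3!(1-ρ)) ]⁻¹
Σ = a^0/0! + a^1/1! + a^2/2! = 1.0000 + 2.0959 + 2.1964 = 5.2923
a^3/(3!(1-ρ)) = 9.2067/(6 × 0.30137) = 5.0916
P₀ = 1/(5.2923 + 5.0916) = 0.09630
Lq = P₀·a^3·ρ / (3!(1-ρ)²) = 0.096303 × 9.2067 × 0.69863 / (6 × 0.090824) = 1.1367
Wq = Lq/λ = 1.1367/15.3 = 0.07429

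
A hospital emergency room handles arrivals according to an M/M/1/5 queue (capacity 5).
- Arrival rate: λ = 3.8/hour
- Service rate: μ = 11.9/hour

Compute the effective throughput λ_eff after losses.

ρ = λ/μ = 3.8/11.9 = 0.319328
P₀ = (1-ρ)/(1-ρ^(K+1)) = (1-0.319328)/(1-0.319328^6) = 0.6807/0.9989 = 0.6814
P_K = P₀×ρ^K = 0.6814 × 0.319328^5 = 0.6814 × 0.003320 = 0.002262
λ_eff = λ(1-P_K) = 3.8 × (1 - 0.002262) = 3.8 × 0.99774 = 3.7914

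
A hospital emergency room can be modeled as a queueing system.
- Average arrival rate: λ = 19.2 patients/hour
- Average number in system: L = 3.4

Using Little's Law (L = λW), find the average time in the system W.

Little's Law: L = λW, so W = L/λ
W = 3.4/19.2 = 0.1771 hours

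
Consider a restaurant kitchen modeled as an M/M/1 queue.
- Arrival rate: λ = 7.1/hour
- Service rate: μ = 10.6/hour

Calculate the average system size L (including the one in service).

ρ = λ/μ = 7.1/10.6 = 0.6698
For M/M/1: L = λ/(μ-λ)
L = 7.1/(10.6-7.1) = 7.1/3.50
L = 2.0286 orders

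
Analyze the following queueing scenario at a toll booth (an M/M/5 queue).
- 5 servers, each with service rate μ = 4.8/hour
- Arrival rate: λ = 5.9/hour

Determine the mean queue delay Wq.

Traffic intensity: ρ = λ/(cμ) = 5.9/(5×4.8) = 0.2458
Since ρ = 0.2458 < 1, system is stable.
Offered load a = λ/μ = cρ = 5.9/4.8 = 1.2292
P₀ = [ Σₙ₌₀^4 aⁿ/n! + a^5/(5!(1-ρ)) ]⁻¹
Σ = a^0/0! + a^1/1! + a^2/2! + a^3/3! + a^4/4! = 1.0000 + 1.2292 + 0.7554 + 0.3095 + 0.09511 = 3.3892
a^5/(5!(1-ρ)) = 2.8058/(120 × 0.7542) = 0.03100
P₀ = 1/(3.3892 + 0.03100) = 0.2924
Lq = P₀·a^5·ρ / (5!(1-ρ)²) = 0.29238 × 2.8058 × 0.24583 / (120 × 0.56877) = 0.002955
Wq = Lq/λ = 0.002955/5.9 = 0.0005008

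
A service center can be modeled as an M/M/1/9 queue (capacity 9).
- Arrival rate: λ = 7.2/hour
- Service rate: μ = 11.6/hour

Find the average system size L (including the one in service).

ρ = λ/μ = 7.2/11.6 = 0.62069
P₀ = (1-ρ)/(1-ρ^(K+1)) = (1-0.62069)/(1-0.62069^10) = 0.3793/0.9915 = 0.3826
P_K = P₀×ρ^K = 0.38256 × 0.62069^9 = 0.38256 × 0.013673 = 0.005231
L = ρ[1 - (K+1)ρ^K + Kρ^(K+1)] / [(1-ρ)(1-ρ^(K+1))]
L = 0.62069 × (1 - 10×0.01367 + 9×0.008487) / ((1 - 0.62069) × (1 - 0.008487)) = 1.5508 customers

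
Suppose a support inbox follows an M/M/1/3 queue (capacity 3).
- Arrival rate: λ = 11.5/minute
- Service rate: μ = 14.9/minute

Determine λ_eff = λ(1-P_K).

ρ = λ/μ = 11.5/14.9 = 0.7718
P₀ = (1-ρ)/(1-ρ^(K+1)) = (1-0.7718)/(1-0.7718^4) = 0.2282/0.6452 = 0.3537
P_K = P₀×ρ^K = 0.3537 × 0.7718^3 = 0.3537 × 0.4597 = 0.1626
λ_eff = λ(1-P_K) = 11.5 × (1 - 0.16262) = 11.5 × 0.83738 = 9.6299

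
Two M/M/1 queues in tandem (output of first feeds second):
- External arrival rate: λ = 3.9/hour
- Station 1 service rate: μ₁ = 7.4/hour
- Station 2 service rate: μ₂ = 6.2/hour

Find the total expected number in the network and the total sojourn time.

By Jackson's theorem, each station behaves as independent M/M/1.
Station 1: ρ₁ = 3.9/7.4 = 0.5270, L₁ = ρ₁/(1-ρ₁) = λ/(μ₁-λ) = 3.9/3.50 = 1.11429
Station 2: ρ₂ = 3.9/6.2 = 0.6290, L₂ = ρ₂/(1-ρ₂) = λ/(μ₂-λ) = 3.9/2.30 = 1.69565
Total: L = L₁ + L₂ = 1.11429 + 1.69565 = 2.8099
W = L/λ = 2.8099/3.9 = 0.7205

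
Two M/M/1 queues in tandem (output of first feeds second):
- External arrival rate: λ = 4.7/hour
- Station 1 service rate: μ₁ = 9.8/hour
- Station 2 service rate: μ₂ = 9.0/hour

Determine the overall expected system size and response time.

By Jackson's theorem, each station behaves as independent M/M/1.
Station 1: ρ₁ = 4.7/9.8 = 0.4796, L₁ = ρ₁/(1-ρ₁) = λ/(μ₁-λ) = 4.7/5.10 = 0.9216
Station 2: ρ₂ = 4.7/9.0 = 0.5222, L₂ = ρ₂/(1-ρ₂) = λ/(μ₂-λ) = 4.7/4.30 = 1.0930
Total: L = L₁ + L₂ = 0.9216 + 1.0930 = 2.0146
W = L/λ = 2.0146/4.7 = 0.4286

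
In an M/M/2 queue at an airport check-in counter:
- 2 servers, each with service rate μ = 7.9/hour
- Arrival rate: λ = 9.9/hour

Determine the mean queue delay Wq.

Traffic intensity: ρ = λ/(cμ) = 9.9/(2×7.9) = 0.6266
Since ρ = 0.6266 < 1, system is stable.
Offered load a = λ/μ = cρ = 9.9/7.9 = 1.2532
P₀ = [ Σₙ₌₀^1 aⁿ/n! + a^2/(2!(1-ρ)) ]⁻¹
Σ = a^0/0! + a^1/1! = 1.0000 + 1.2532 = 2.2532
a^2/(2!(1-ρ)) = 1.5704/(2 × 0.3734) = 2.1028
P₀ = 1/(2.2532 + 2.1028) = 0.2296
Lq = P₀·a^2·ρ / (2!(1-ρ)²) = 0.22957 × 1.5704 × 0.62658 / (2 × 0.13944) = 0.8100
Wq = Lq/λ = 0.8100/9.9 = 0.08182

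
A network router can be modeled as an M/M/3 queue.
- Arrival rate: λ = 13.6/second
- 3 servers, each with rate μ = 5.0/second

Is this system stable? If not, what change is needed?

Stability requires ρ = λ/(cμ) < 1
ρ = 13.6/(3 × 5.0) = 13.6/15.00 = 0.9067
Since 0.9067 < 1, the system is STABLE.
The servers are busy 90.67% of the time.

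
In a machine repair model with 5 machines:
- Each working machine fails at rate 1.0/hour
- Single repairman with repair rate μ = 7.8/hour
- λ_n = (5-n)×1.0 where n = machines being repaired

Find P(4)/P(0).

P(4)/P(0) = ∏_{i=0}^{4-1} λ_i/μ_{i+1}
= (5-0)×1.0/7.8 × (5-1)×1.0/7.8 × (5-2)×1.0/7.8 × (5-3)×1.0/7.8
= 0.03242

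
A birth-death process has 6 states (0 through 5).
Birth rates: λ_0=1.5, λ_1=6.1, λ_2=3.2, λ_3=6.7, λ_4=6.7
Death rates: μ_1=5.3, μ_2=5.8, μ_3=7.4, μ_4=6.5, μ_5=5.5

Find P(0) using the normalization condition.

Ratios P(n)/P(0) = (λ₀···λₙ₋₁)/(μ₁···μₙ):
P(1)/P(0) = (1.5)/(5.3) = 0.2830
P(2)/P(0) = (1.5×6.1)/(5.3×5.8) = 0.2977
P(3)/P(0) = (1.5×6.1×3.2)/(5.3×5.8×7.4) = 0.1287
P(4)/P(0) = (1.5×6.1×3.2×6.7)/(5.3×5.8×7.4×6.5) = 0.1327
P(5)/P(0) = (1.5×6.1×3.2×6.7×6.7)/(5.3×5.8×7.4×6.5×5.5) = 0.1616

Normalization: ∑ P(n) = 1
P(0) × (1.0000 + 0.2830 + 0.2977 + 0.1287 + 0.1327 + 0.1616) = 1
P(0) × 2.0037 = 1
P(0) = 1/2.0037 = 0.4991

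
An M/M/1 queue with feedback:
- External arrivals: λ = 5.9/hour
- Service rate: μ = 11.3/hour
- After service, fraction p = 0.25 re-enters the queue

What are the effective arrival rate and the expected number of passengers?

Effective arrival rate: λ_eff = λ/(1-p) = 5.9/(1-0.25) = 5.9/0.75 = 7.8667
ρ = λ_eff/μ = 7.8667/11.3 = 0.69617
L = ρ/(1-ρ) = 0.69617/(1-0.69617) = 2.2913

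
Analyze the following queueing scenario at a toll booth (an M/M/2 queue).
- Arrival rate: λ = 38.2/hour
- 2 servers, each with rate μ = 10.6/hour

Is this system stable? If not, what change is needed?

Stability requires ρ = λ/(cμ) < 1
ρ = 38.2/(2 × 10.6) = 38.2/21.20 = 1.8019
Since 1.8019 ≥ 1, the system is UNSTABLE.
Need c > λ/μ = 38.2/10.6 = 3.60.
Minimum servers needed: c = 4.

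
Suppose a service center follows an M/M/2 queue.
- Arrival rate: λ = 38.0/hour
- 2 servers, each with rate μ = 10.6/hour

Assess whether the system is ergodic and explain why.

Stability requires ρ = λ/(cμ) < 1
ρ = 38.0/(2 × 10.6) = 38.0/21.20 = 1.7925
Since 1.7925 ≥ 1, the system is UNSTABLE.
Need c > λ/μ = 38.0/10.6 = 3.58.
Minimum servers needed: c = 4.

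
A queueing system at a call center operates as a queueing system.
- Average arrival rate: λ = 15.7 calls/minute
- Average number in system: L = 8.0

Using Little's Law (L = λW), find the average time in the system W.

Little's Law: L = λW, so W = L/λ
W = 8.0/15.7 = 0.5096 minutes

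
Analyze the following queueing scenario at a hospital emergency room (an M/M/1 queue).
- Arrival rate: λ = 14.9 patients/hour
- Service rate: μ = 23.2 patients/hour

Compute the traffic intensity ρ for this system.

Server utilization: ρ = λ/μ
ρ = 14.9/23.2 = 0.6422
The server is busy 64.22% of the time.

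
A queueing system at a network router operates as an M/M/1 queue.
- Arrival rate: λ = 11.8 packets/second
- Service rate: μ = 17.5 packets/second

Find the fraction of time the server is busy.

Server utilization: ρ = λ/μ
ρ = 11.8/17.5 = 0.6743
The server is busy 67.43% of the time.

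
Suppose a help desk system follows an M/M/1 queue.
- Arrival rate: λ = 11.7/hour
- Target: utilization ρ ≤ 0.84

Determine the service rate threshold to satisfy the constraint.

ρ = λ/μ, so μ = λ/ρ
μ ≥ 11.7/0.84 = 13.9286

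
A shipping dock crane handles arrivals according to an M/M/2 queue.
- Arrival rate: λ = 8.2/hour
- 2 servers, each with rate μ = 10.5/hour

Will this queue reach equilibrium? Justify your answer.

Stability requires ρ = λ/(cμ) < 1
ρ = 8.2/(2 × 10.5) = 8.2/21.00 = 0.3905
Since 0.3905 < 1, the system is STABLE.
The servers are busy 39.05% of the time.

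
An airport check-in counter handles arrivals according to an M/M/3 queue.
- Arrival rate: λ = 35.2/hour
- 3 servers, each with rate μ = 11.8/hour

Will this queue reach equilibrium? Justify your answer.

Stability requires ρ = λ/(cμ) < 1
ρ = 35.2/(3 × 11.8) = 35.2/35.40 = 0.9944
Since 0.9944 < 1, the system is STABLE.
The servers are busy 99.44% of the time.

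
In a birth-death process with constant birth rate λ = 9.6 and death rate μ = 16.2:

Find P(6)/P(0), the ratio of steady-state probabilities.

For constant rates: P(n)/P(0) = (λ/μ)^n
P(6)/P(0) = (9.6/16.2)^6 = 0.59259^6 = 0.04330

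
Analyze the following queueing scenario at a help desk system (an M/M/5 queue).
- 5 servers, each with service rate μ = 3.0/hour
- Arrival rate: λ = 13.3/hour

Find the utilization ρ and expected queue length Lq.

Traffic intensity: ρ = λ/(cμ) = 13.3/(5×3.0) = 0.8867
Since ρ = 0.8867 < 1, system is stable.
Offered load a = λ/μ = cρ = 13.3/3.0 = 4.4333
P₀ = [ Σₙ₌₀^4 aⁿ/n! + a^5/(5!(1-ρ)) ]⁻¹
Σ = a^0/0! + a^1/1! + a^2/2! + a^3/3! + a^4/4! = 1.0000 + 4.4333 + 9.8272 + 14.5225 + 16.0957 = 45.8787
a^5/(5!(1-ρ)) = 1712.5842/(120 × 0.1133333) = 125.9253
P₀ = 1/(45.8787 + 125.9253) = 0.005821
Lq = P₀·a^5·ρ / (5!(1-ρ)²) = 0.005820585 × 1712.5842 × 0.8866667 / (120 × 0.01284444) = 5.7343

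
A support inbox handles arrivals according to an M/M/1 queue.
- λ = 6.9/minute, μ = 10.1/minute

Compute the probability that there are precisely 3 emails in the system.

ρ = λ/μ = 6.9/10.1 = 0.6832
P(n) = (1-ρ)ρⁿ
P(3) = (1-0.6832) × 0.6832^3
P(3) = 0.3168 × 0.3189
P(3) = 0.1010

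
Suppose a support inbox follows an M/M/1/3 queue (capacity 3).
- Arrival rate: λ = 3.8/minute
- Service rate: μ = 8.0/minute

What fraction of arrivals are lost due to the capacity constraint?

ρ = λ/μ = 3.8/8.0 = 0.4750
P₀ = (1-ρ)/(1-ρ^(K+1)) = (1-0.4750)/(1-0.4750^4) = 0.5250/0.9491 = 0.5532
P_K = P₀×ρ^K = 0.55316 × 0.4750^3 = 0.55316 × 0.10717 = 0.05928
Blocking probability = 5.93%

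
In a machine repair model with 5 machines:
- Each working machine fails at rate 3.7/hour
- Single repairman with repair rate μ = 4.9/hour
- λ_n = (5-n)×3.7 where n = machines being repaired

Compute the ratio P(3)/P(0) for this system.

P(3)/P(0) = ∏_{i=0}^{3-1} λ_i/μ_{i+1}
= (5-0)×3.7/4.9 × (5-1)×3.7/4.9 × (5-2)×3.7/4.9
= 25.8326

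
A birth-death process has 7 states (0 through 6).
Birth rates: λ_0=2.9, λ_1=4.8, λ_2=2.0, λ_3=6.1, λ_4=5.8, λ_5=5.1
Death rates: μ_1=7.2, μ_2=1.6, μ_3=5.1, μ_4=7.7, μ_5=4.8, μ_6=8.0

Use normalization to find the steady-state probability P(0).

Ratios P(n)/P(0) = (λ₀···λₙ₋₁)/(μ₁···μₙ):
P(1)/P(0) = (2.9)/(7.2) = 0.40278
P(2)/P(0) = (2.9×4.8)/(7.2×1.6) = 1.2083
P(3)/P(0) = (2.9×4.8×2.0)/(7.2×1.6×5.1) = 0.47386
P(4)/P(0) = (2.9×4.8×2.0×6.1)/(7.2×1.6×5.1×7.7) = 0.37539
P(5)/P(0) = (2.9×4.8×2.0×6.1×5.8)/(7.2×1.6×5.1×7.7×4.8) = 0.45360
P(6)/P(0) = (2.9×4.8×2.0×6.1×5.8×5.1)/(7.2×1.6×5.1×7.7×4.8×8.0) = 0.28917

Normalization: ∑ P(n) = 1
P(0) × (1.0000 + 0.40278 + 1.2083 + 0.47386 + 0.37539 + 0.45360 + 0.28917) = 1
P(0) × 4.2031 = 1
P(0) = 1/4.2031 = 0.2379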